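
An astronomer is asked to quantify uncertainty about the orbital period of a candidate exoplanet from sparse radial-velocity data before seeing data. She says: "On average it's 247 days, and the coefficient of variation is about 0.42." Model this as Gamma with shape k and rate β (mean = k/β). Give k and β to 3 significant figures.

k ≈ 5.67, β ≈ 0.023

For Gamma(k, rate β): mean = k/β, variance = k/β², so CV = 1/√k.
CV = 0.42, hence k = 1/CV² = 5.67.
Then β = k/mean = 5.67/247 = 0.023.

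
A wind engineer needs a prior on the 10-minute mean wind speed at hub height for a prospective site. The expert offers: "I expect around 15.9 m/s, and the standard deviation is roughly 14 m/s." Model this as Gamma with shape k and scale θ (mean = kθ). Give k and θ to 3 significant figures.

For Gamma(k, scale θ): mean = kθ, variance = kθ², so CV = 1/√k.
CV = SD/mean = 14/15.9 = 0.8805, hence k = 1/CV² = 1.29.
Then θ = mean/k = 15.9/1.29 = 12.3.

k ≈ 1.29, θ ≈ 12.3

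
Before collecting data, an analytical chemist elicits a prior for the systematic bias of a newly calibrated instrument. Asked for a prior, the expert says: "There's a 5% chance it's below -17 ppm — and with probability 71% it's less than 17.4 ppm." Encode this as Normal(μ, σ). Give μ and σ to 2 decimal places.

The p-quantile of Normal(μ,σ) is μ + z_p·σ, with z_{0.05} = -1.645 and z_{0.71} = 0.5534.
Eliminate σ: μ = (z₂·x₁ − z₁·x₂)/(z₂ − z₁) = (0.5534·-17 − (-1.645)·17.4)/2.198 = 8.74.
Then σ = (x₂ − x₁)/(z₂ − z₁) = (17.4 − -17)/2.198 = 15.65.

μ = 8.74, σ = 15.65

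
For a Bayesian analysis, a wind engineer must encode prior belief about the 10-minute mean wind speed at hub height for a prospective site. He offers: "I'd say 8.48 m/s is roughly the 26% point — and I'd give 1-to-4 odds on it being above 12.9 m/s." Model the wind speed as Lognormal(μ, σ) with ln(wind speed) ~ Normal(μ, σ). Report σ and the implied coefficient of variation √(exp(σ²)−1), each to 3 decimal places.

If T ~ Lognormal(μ,σ) then ln T ~ Normal(μ,σ), so the p-quantile of ln T is μ + z_p·σ.
ln(8.48) = 2.138 and ln(12.9) = 2.557; z_{0.26} = -0.6433, z_{0.8} = 0.8416.
σ = (2.557 − 2.138)/(0.8416 − (-0.6433)) = 0.283.
μ = 2.138 − (-0.6433)·0.283 = 2.319.
CV = √(exp(σ²)−1) = √(exp(0.0798)−1) = 0.288.

σ ≈ 0.283, CV ≈ 0.288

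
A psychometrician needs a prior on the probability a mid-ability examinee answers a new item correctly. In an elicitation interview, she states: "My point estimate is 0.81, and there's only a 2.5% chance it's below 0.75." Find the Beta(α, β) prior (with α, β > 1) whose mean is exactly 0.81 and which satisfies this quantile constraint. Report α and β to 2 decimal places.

With mean 0.81 fixed, write α = 0.81s, β = 0.19s where s = α+β.
Need P(θ < 0.75) = 0.025 under Beta(0.81s, 0.19s). Normal approximation: (q−m)/√(m(1−m)/s) ≈ z_{0.025} = -1.96, so s ≈ 0.81·0.19·(-1.96)²/(0.75−0.81)² = 164.2.
At s = 164.2: P(θ<0.75) ≈ 0.031. Adjusting to match 0.025 gives s ≈ 181.59.
So α = 0.81·181.59 ≈ 147.08, β = 0.19·181.59 ≈ 34.50.

α ≈ 147.08, β ≈ 34.50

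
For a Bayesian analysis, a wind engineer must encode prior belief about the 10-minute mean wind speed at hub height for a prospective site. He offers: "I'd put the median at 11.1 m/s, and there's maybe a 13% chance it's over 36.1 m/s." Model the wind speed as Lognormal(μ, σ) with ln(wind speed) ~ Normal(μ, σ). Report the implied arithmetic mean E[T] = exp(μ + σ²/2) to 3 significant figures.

E[T] ≈ 19.2 m/s

If T ~ Lognormal(μ,σ) then ln T ~ Normal(μ,σ), so the p-quantile of ln T is μ + z_p·σ.
ln(11.1) = 2.407 and ln(36.1) = 3.586; z_{0.5} = 0, z_{0.87} = 1.126.
σ = (3.586 − 2.407)/(1.126 − (0)) = 1.047.
μ = 2.407 − (0)·1.047 = 2.407.
E[T] = exp(μ + σ²/2) = exp(2.407 + 0.5481) = 19.2 m/s.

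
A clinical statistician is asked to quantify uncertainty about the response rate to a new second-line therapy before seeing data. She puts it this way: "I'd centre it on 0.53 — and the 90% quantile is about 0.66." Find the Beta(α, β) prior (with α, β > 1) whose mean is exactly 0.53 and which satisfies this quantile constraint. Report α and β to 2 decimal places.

With mean 0.53 fixed, write α = 0.53s, β = 0.47s where s = α+β.
Need P(θ < 0.66) = 0.9 under Beta(0.53s, 0.47s). Normal approximation: (q−m)/√(m(1−m)/s) ≈ z_{0.9} = 1.28, so s ≈ 0.53·0.47·(1.28)²/(0.66−0.53)² = 24.2.
At s = 24.2: P(θ<0.66) ≈ 0.903. Adjusting to match 0.9 gives s ≈ 23.65.
So α = 0.53·23.65 ≈ 12.54, β = 0.47·23.65 ≈ 11.12.

α ≈ 12.54, β ≈ 11.12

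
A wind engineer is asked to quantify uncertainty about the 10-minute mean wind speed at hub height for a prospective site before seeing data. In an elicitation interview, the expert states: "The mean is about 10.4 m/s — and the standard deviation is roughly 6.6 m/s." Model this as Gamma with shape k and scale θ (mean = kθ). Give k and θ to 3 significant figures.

k ≈ 2.48, θ ≈ 4.19

For Gamma(k, scale θ): mean = kθ, variance = kθ², so CV = 1/√k.
CV = SD/mean = 6.6/10.4 = 0.6346, hence k = 1/CV² = 2.48.
Then θ = mean/k = 10.4/2.48 = 4.19.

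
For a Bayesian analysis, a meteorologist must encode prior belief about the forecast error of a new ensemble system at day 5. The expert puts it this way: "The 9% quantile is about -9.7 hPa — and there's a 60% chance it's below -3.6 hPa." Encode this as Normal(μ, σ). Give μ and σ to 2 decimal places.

μ = -4.57, σ = 3.83

The p-quantile of Normal(μ,σ) is μ + z_p·σ, with z_{0.09} = -1.341 and z_{0.6} = 0.2533.
Eliminate σ: μ = (z₂·x₁ − z₁·x₂)/(z₂ − z₁) = (0.2533·-9.7 − (-1.341)·-3.6)/1.594 = -4.57.
Then σ = (x₂ − x₁)/(z₂ − z₁) = (-3.6 − -9.7)/1.594 = 3.83.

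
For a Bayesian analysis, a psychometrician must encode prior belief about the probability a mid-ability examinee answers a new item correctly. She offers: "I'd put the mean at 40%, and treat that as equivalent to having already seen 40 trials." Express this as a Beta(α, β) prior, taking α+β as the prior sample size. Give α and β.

Under the effective-sample-size interpretation, Beta(α, β) has prior mean α/(α+β) and prior sample size α+β.
So α+β = 40 and α/(α+β) = 0.4, giving α = 0.4·40 = 16 and β = 40 − 16 = 24.

α = 16, β = 24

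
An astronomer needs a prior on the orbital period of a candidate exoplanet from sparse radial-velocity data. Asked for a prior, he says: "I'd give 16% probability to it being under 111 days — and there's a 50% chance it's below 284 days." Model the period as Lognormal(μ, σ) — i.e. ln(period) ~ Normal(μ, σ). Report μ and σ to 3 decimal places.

If T ~ Lognormal(μ,σ) then ln T ~ Normal(μ,σ), so the p-quantile of ln T is μ + z_p·σ.
ln(111) = 4.71 and ln(284) = 5.649; z_{0.16} = -0.9945, z_{0.5} = 0.
σ = (5.649 − 4.71)/(0 − (-0.9945)) = 0.945.
μ = 4.71 − (-0.9945)·0.945 = 5.649.

μ ≈ 5.649, σ ≈ 0.945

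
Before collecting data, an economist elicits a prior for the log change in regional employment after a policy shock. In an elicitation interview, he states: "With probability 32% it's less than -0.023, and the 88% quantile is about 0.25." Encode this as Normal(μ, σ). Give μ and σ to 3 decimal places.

For Normal(μ,σ), the p-quantile is μ + z_p·σ. Here z_{0.32} = -0.4677, z_{0.88} = 1.175.
So -0.023 = μ − 0.4677σ and 0.25 = μ + 1.175σ.
Subtracting: σ = (0.25 − -0.023)/(1.175 − (-0.4677)) = 0.166.
Then μ = -0.023 − (-0.4677)·0.166 = 0.055.

μ = 0.055, σ = 0.166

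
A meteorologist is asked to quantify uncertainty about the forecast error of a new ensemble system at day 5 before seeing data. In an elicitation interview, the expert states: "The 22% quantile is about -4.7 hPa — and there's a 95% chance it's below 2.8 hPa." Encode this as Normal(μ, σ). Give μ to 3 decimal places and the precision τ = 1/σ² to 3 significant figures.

μ = -2.304, τ = 0.104

For Normal(μ,σ), the p-quantile is μ + z_p·σ. Here z_{0.22} = -0.7722, z_{0.95} = 1.645.
So -4.7 = μ − 0.7722σ and 2.8 = μ + 1.645σ.
Subtracting: σ = (2.8 − -4.7)/(1.645 − (-0.7722)) = 3.103.
Then μ = -4.7 − (-0.7722)·3.103 = -2.304.
Precision τ = 1/σ² = 1/3.103² = 0.104.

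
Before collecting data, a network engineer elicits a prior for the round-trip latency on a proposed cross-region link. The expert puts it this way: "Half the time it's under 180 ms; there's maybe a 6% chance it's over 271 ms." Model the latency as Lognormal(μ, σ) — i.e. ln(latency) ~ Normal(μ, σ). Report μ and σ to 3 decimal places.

If T ~ Lognormal(μ,σ) then ln T ~ Normal(μ,σ), so the p-quantile of ln T is μ + z_p·σ.
ln(180) = 5.193 and ln(271) = 5.602; z_{0.5} = 0, z_{0.94} = 1.555.
σ = (5.602 − 5.193)/(1.555 − (0)) = 0.263.
μ = 5.193 − (0)·0.263 = 5.193.

μ ≈ 5.193, σ ≈ 0.263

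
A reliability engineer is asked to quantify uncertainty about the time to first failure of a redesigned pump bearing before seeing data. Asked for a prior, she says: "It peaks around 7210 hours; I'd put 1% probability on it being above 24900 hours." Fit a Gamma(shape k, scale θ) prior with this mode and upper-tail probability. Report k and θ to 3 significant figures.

Gamma(k,θ) with k>1 has mode (k−1)θ, so θ = 7210/(k−1).
Need P(X < 24900) = 0.99 with θ tied to k this way. Start at k = 2, θ = 7210: P(X<24900) ≈ 0.859.
Too low — raise k to concentrate. Iterating converges to k ≈ 3.83.
Then θ = 7210/(3.83−1) ≈ 2550.

k ≈ 3.83, θ ≈ 2550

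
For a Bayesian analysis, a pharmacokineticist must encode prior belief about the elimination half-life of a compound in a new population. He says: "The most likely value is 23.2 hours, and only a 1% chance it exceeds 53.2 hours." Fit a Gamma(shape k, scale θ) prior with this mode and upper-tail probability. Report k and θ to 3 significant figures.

k ≈ 7.94, θ ≈ 3.34

Gamma(k,θ) with k>1 has mode (k−1)θ, so θ = 23.2/(k−1).
Need P(X < 53.2) = 0.99 with θ tied to k this way. Start at k = 2, θ = 23.2: P(X<53.2) ≈ 0.668.
Too low — raise k to concentrate. Iterating converges to k ≈ 7.94.
Then θ = 23.2/(7.94−1) ≈ 3.34.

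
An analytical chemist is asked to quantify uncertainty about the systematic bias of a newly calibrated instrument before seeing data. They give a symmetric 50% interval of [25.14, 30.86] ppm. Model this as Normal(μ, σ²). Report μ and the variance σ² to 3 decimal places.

μ = 28.000, σ² = 17.980

A symmetric 50% interval runs μ ± z·σ with z = 0.6745.
Half-width = 2.86, so σ = 2.86/0.6745 = 4.2402 and σ² = 17.980.
μ is the interval midpoint, 28.000.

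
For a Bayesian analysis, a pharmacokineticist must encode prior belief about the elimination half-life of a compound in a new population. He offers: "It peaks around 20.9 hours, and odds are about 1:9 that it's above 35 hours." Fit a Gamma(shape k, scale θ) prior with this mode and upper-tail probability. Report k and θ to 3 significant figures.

Gamma(k,θ) with k>1 has mode (k−1)θ, so θ = 20.9/(k−1).
Need P(X < 35) = 0.9 with θ tied to k this way. Start at k = 2, θ = 20.9: P(X<35) ≈ 0.499.
Too low — raise k to concentrate. Iterating converges to k ≈ 8.11.
Then θ = 20.9/(8.11−1) ≈ 2.94.

k ≈ 8.11, θ ≈ 2.94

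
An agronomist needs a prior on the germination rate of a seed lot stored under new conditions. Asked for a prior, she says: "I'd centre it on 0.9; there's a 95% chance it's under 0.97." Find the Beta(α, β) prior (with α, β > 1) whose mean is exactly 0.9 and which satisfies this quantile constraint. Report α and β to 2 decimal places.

α ≈ 28.36, β ≈ 3.15

With mean 0.9 fixed, write α = 0.9s, β = 0.1s where s = α+β.
Need P(θ < 0.97) = 0.95 under Beta(0.9s, 0.1s). Normal approximation: (q−m)/√(m(1−m)/s) ≈ z_{0.95} = 1.64, so s ≈ 0.9·0.1·(1.64)²/(0.97−0.9)² = 49.7.
At s = 49.7: P(θ<0.97) ≈ 0.984. Adjusting to match 0.95 gives s ≈ 31.51.
So α = 0.9·31.51 ≈ 28.36, β = 0.1·31.51 ≈ 3.15.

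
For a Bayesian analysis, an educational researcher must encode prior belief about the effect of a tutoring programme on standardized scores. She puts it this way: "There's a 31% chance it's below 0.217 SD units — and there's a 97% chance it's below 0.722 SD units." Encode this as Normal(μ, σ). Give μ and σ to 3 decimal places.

μ = 0.322, σ = 0.212

For Normal(μ,σ), the p-quantile is μ + z_p·σ. Here z_{0.31} = -0.4959, z_{0.97} = 1.881.
So 0.217 = μ − 0.4959σ and 0.722 = μ + 1.881σ.
Subtracting: σ = (0.722 − 0.217)/(1.881 − (-0.4959)) = 0.212.
Then μ = 0.217 − (-0.4959)·0.212 = 0.322.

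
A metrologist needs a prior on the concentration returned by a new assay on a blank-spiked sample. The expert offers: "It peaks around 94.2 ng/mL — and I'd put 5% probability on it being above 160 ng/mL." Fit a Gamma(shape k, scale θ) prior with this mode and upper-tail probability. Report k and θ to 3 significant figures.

Gamma(k,θ) with k>1 has mode (k−1)θ, so θ = 94.2/(k−1).
Need P(X < 160) = 0.95 with θ tied to k this way. Start at k = 2, θ = 94.2: P(X<160) ≈ 0.506.
Too low — raise k to concentrate. Iterating converges to k ≈ 10.9.
Then θ = 94.2/(10.9−1) ≈ 9.47.

k ≈ 10.9, θ ≈ 9.47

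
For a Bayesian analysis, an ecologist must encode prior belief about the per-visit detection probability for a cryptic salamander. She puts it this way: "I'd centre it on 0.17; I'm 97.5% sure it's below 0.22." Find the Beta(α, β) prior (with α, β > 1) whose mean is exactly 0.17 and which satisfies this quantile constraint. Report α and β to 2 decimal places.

With mean 0.17 fixed, write α = 0.17s, β = 0.83s where s = α+β.
Need P(θ < 0.22) = 0.975 under Beta(0.17s, 0.83s). Normal approximation: (q−m)/√(m(1−m)/s) ≈ z_{0.975} = 1.96, so s ≈ 0.17·0.83·(1.96)²/(0.22−0.17)² = 216.8.
At s = 216.8: P(θ<0.22) ≈ 0.969. Adjusting to match 0.975 gives s ≈ 239.38.
So α = 0.17·239.38 ≈ 40.69, β = 0.83·239.38 ≈ 198.68.

α ≈ 40.69, β ≈ 198.68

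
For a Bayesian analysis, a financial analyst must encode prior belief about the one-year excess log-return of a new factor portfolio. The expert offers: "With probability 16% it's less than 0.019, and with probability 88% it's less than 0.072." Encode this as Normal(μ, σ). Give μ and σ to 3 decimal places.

For Normal(μ,σ), the p-quantile is μ + z_p·σ. Here z_{0.16} = -0.9945, z_{0.88} = 1.175.
So 0.019 = μ − 0.9945σ and 0.072 = μ + 1.175σ.
Subtracting: σ = (0.072 − 0.019)/(1.175 − (-0.9945)) = 0.024.
Then μ = 0.019 − (-0.9945)·0.024 = 0.043.

μ = 0.043, σ = 0.024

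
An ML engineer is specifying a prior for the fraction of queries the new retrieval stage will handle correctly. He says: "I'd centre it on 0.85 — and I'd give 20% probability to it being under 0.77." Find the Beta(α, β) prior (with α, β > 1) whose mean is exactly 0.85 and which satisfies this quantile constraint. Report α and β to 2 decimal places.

α ≈ 9.37, β ≈ 1.65

With mean 0.85 fixed, write α = 0.85s, β = 0.15s where s = α+β.
Need P(θ < 0.77) = 0.2 under Beta(0.85s, 0.15s). Normal approximation: (q−m)/√(m(1−m)/s) ≈ z_{0.2} = -0.842, so s ≈ 0.85·0.15·(-0.842)²/(0.77−0.85)² = 14.1.
At s = 14.1: P(θ<0.77) ≈ 0.182. Adjusting to match 0.2 gives s ≈ 11.03.
So α = 0.85·11.03 ≈ 9.37, β = 0.15·11.03 ≈ 1.65.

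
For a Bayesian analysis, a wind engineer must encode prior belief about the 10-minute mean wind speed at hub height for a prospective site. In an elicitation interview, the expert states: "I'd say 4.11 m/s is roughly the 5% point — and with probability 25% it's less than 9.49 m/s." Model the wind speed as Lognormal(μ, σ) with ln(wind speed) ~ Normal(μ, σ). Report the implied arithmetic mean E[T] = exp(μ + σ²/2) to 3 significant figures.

E[T] ≈ 24.6 m/s

If T ~ Lognormal(μ,σ) then ln T ~ Normal(μ,σ), so the p-quantile of ln T is μ + z_p·σ.
ln(4.11) = 1.413 and ln(9.49) = 2.25; z_{0.05} = -1.645, z_{0.25} = -0.6745.
σ = (2.25 − 1.413)/(-0.6745 − (-1.645)) = 0.862.
μ = 1.413 − (-1.645)·0.862 = 2.832.
E[T] = exp(μ + σ²/2) = exp(2.832 + 0.3718) = 24.6 m/s.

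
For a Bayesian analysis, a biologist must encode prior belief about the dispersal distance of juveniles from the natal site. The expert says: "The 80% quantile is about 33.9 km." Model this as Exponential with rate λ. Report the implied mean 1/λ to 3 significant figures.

mean ≈ 21.1 km

P(T < 33.9) = 1 − e^(−λ·33.9) = 0.8, so λ = −ln(1−0.8)/33.9 = −ln(0.2)/33.9 = 0.0475.
Mean = 1/λ = 21.1 km.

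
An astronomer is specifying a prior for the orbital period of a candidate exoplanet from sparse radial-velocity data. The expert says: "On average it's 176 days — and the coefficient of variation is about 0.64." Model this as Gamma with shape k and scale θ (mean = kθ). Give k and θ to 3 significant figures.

For Gamma(k, scale θ): mean = kθ, variance = kθ², so CV = 1/√k.
CV = 0.64, hence k = 1/CV² = 2.44.
Then θ = mean/k = 176/2.44 = 72.1.

k ≈ 2.44, θ ≈ 72.1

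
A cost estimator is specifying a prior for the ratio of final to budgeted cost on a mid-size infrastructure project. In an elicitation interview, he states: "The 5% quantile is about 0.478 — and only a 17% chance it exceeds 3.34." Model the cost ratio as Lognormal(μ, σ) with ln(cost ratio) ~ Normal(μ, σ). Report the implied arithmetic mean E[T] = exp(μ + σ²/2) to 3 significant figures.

E[T] ≈ 2.16

If T ~ Lognormal(μ,σ) then ln T ~ Normal(μ,σ), so the p-quantile of ln T is μ + z_p·σ.
ln(0.478) = -0.7381 and ln(3.34) = 1.206; z_{0.05} = -1.645, z_{0.83} = 0.9542.
σ = (1.206 − -0.7381)/(0.9542 − (-1.645)) = 0.748.
μ = -0.7381 − (-1.645)·0.748 = 0.492.
E[T] = exp(μ + σ²/2) = exp(0.492 + 0.2798) = 2.16.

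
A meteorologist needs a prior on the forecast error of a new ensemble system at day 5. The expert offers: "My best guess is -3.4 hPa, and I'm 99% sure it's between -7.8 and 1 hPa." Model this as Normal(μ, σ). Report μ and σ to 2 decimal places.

A symmetric 99% interval runs μ ± z·σ with z = 2.576.
Half-width = 4.4, so σ = 4.4/2.576 = 1.71.
μ is the stated best guess, -3.40.

μ = -3.40, σ = 1.71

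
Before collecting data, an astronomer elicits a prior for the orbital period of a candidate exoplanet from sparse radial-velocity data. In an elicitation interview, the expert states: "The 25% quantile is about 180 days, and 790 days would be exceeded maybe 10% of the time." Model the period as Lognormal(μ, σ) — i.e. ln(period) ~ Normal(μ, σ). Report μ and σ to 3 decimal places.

μ ≈ 5.703, σ ≈ 0.756

If T ~ Lognormal(μ,σ) then ln T ~ Normal(μ,σ), so the p-quantile of ln T is μ + z_p·σ.
ln(180) = 5.193 and ln(790) = 6.672; z_{0.25} = -0.6745, z_{0.9} = 1.282.
σ = (6.672 − 5.193)/(1.282 − (-0.6745)) = 0.756.
μ = 5.193 − (-0.6745)·0.756 = 5.703.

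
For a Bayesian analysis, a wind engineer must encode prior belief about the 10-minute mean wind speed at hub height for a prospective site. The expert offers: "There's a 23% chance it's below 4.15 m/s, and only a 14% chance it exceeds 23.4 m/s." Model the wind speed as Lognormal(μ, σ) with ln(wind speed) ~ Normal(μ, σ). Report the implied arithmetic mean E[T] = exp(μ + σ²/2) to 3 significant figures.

E[T] ≈ 13.2 m/s

If T ~ Lognormal(μ,σ) then ln T ~ Normal(μ,σ), so the p-quantile of ln T is μ + z_p·σ.
ln(4.15) = 1.423 and ln(23.4) = 3.153; z_{0.23} = -0.7388, z_{0.86} = 1.08.
σ = (3.153 − 1.423)/(1.08 − (-0.7388)) = 0.951.
μ = 1.423 − (-0.7388)·0.951 = 2.126.
E[T] = exp(μ + σ²/2) = exp(2.126 + 0.4520) = 13.2 m/s.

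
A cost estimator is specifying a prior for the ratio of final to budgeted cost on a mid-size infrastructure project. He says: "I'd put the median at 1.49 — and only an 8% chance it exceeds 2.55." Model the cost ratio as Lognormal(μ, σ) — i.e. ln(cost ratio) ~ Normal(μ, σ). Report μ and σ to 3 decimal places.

If T ~ Lognormal(μ,σ) then ln T ~ Normal(μ,σ), so the p-quantile of ln T is μ + z_p·σ.
ln(1.49) = 0.3988 and ln(2.55) = 0.9361; z_{0.5} = 0, z_{0.92} = 1.405.
σ = (0.9361 − 0.3988)/(1.405 − (0)) = 0.382.
μ = 0.3988 − (0)·0.382 = 0.399.

μ ≈ 0.399, σ ≈ 0.382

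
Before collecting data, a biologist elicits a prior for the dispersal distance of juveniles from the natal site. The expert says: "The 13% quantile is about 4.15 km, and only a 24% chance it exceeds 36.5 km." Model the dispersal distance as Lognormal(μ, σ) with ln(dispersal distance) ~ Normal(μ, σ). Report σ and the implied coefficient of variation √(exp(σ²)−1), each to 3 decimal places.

If T ~ Lognormal(μ,σ) then ln T ~ Normal(μ,σ), so the p-quantile of ln T is μ + z_p·σ.
ln(4.15) = 1.423 and ln(36.5) = 3.597; z_{0.13} = -1.126, z_{0.76} = 0.7063.
σ = (3.597 − 1.423)/(0.7063 − (-1.126)) = 1.186.
μ = 1.423 − (-1.126)·1.186 = 2.759.
CV = √(exp(σ²)−1) = √(exp(1.4074)−1) = 1.757.

σ ≈ 1.186, CV ≈ 1.757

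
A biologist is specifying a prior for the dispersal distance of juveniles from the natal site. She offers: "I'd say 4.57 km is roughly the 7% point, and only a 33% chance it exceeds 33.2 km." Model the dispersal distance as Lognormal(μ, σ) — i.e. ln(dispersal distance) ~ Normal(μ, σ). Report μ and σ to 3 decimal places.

If T ~ Lognormal(μ,σ) then ln T ~ Normal(μ,σ), so the p-quantile of ln T is μ + z_p·σ.
ln(4.57) = 1.52 and ln(33.2) = 3.503; z_{0.07} = -1.476, z_{0.67} = 0.4399.
σ = (3.503 − 1.52)/(0.4399 − (-1.476)) = 1.035.
μ = 1.52 − (-1.476)·1.035 = 3.047.

μ ≈ 3.047, σ ≈ 1.035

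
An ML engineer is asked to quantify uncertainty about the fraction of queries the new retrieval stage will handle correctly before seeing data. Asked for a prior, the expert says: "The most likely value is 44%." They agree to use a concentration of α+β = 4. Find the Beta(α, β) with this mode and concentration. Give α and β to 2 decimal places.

For α,β > 1 the Beta mode is (α−1)/(α+β−2). With α+β = 4, the mode is (α−1)/2.
Set (α−1)/2 = 0.44 → α = 1 + 0.44·2 = 1.88.
β = 4 − α = 2.12.

α = 1.88, β = 2.12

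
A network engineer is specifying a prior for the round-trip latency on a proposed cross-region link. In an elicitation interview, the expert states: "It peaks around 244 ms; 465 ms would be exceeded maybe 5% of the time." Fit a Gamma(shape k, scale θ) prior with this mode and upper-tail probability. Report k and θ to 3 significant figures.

Gamma(k,θ) with k>1 has mode (k−1)θ, so θ = 244/(k−1).
Need P(X < 465) = 0.95 with θ tied to k this way. Start at k = 2, θ = 244: P(X<465) ≈ 0.568.
Too low — raise k to concentrate. Iterating converges to k ≈ 7.68.
Then θ = 244/(7.68−1) ≈ 36.5.

k ≈ 7.68, θ ≈ 36.5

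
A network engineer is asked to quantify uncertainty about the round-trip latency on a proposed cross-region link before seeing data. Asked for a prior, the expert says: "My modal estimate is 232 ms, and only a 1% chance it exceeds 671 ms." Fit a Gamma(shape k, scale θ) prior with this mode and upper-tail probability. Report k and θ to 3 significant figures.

k ≈ 5.03, θ ≈ 57.6

Gamma(k,θ) with k>1 has mode (k−1)θ, so θ = 232/(k−1).
Need P(X < 671) = 0.99 with θ tied to k this way. Start at k = 2, θ = 232: P(X<671) ≈ 0.784.
Too low — raise k to concentrate. Iterating converges to k ≈ 5.03.
Then θ = 232/(5.03−1) ≈ 57.6.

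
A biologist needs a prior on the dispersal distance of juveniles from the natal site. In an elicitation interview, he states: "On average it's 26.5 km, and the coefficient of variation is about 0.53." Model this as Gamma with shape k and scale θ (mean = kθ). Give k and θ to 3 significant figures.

For Gamma(k, scale θ): mean = kθ, variance = kθ², so CV = 1/√k.
CV = 0.53, hence k = 1/CV² = 3.56.
Then θ = mean/k = 26.5/3.56 = 7.44.

k ≈ 3.56, θ ≈ 7.44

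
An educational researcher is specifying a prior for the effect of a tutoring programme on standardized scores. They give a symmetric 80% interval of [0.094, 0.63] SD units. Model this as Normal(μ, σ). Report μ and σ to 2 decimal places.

A symmetric 80% interval runs μ ± z·σ with z = 1.282.
Half-width = 0.268, so σ = 0.268/1.282 = 0.21.
μ is the interval midpoint, 0.36.

μ = 0.36, σ = 0.21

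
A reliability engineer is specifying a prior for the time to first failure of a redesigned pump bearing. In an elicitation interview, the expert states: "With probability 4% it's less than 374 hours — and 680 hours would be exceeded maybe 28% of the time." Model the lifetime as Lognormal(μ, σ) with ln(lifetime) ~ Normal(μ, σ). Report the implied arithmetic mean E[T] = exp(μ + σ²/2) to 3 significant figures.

E[T] ≈ 605 hours

If T ~ Lognormal(μ,σ) then ln T ~ Normal(μ,σ), so the p-quantile of ln T is μ + z_p·σ.
ln(374) = 5.924 and ln(680) = 6.522; z_{0.04} = -1.751, z_{0.72} = 0.5828.
σ = (6.522 − 5.924)/(0.5828 − (-1.751)) = 0.256.
μ = 5.924 − (-1.751)·0.256 = 6.373.
E[T] = exp(μ + σ²/2) = exp(6.373 + 0.0328) = 605 hours.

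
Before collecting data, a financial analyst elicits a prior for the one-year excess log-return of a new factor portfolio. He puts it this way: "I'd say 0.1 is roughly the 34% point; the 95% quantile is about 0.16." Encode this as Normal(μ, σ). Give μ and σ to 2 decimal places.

μ = 0.11, σ = 0.03

The p-quantile of Normal(μ,σ) is μ + z_p·σ, with z_{0.34} = -0.4125 and z_{0.95} = 1.645.
Eliminate σ: μ = (z₂·x₁ − z₁·x₂)/(z₂ − z₁) = (1.645·0.1 − (-0.4125)·0.16)/2.057 = 0.11.
Then σ = (x₂ − x₁)/(z₂ − z₁) = (0.16 − 0.1)/2.057 = 0.03.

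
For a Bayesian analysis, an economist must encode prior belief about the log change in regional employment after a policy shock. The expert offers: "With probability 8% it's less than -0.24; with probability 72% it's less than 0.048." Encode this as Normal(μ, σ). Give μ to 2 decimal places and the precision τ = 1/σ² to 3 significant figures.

μ = -0.04, τ = 47.6

The p-quantile of Normal(μ,σ) is μ + z_p·σ, with z_{0.08} = -1.405 and z_{0.72} = 0.5828.
Eliminate σ: μ = (z₂·x₁ − z₁·x₂)/(z₂ − z₁) = (0.5828·-0.24 − (-1.405)·0.048)/1.988 = -0.04.
Then σ = (x₂ − x₁)/(z₂ − z₁) = (0.048 − -0.24)/1.988 = 0.14.
Precision τ = 1/σ² = 1/0.1449² = 47.6.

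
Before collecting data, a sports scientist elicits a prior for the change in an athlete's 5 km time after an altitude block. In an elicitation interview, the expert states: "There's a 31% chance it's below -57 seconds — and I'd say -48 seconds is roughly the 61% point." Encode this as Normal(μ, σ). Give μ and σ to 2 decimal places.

μ = -51.24, σ = 11.61

For Normal(μ,σ), the p-quantile is μ + z_p·σ. Here z_{0.31} = -0.4959, z_{0.61} = 0.2793.
So -57 = μ − 0.4959σ and -48 = μ + 0.2793σ.
Subtracting: σ = (-48 − -57)/(0.2793 − (-0.4959)) = 11.61.
Then μ = -57 − (-0.4959)·11.61 = -51.24.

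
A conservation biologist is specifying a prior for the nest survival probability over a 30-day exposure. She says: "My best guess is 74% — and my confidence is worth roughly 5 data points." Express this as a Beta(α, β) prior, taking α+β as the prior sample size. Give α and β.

α = 3.7, β = 1.3

Under the effective-sample-size interpretation, Beta(α, β) has prior mean α/(α+β) and prior sample size α+β.
So α+β = 5 and α/(α+β) = 0.74, giving α = 0.74·5 = 3.7 and β = 5 − 3.7 = 1.3.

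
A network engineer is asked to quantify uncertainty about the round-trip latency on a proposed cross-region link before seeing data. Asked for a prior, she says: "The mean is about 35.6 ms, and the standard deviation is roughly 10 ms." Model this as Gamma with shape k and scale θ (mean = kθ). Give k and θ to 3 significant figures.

k ≈ 12.7, θ ≈ 2.81

For Gamma(k, scale θ): mean = kθ, variance = kθ², so CV = 1/√k.
CV = SD/mean = 10/35.6 = 0.2809, hence k = 1/CV² = 12.7.
Then θ = mean/k = 35.6/12.7 = 2.81.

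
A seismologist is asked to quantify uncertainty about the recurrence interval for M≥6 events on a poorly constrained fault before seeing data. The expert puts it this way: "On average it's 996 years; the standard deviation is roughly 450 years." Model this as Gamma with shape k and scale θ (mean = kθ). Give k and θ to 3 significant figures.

k ≈ 4.9, θ ≈ 203

For Gamma(k, scale θ): mean = kθ, variance = kθ², so CV = 1/√k.
CV = SD/mean = 450/996 = 0.4518, hence k = 1/CV² = 4.9.
Then θ = mean/k = 996/4.9 = 203.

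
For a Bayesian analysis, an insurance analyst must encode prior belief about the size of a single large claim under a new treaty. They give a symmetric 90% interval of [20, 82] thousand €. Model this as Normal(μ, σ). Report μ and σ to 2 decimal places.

μ = 51.00, σ = 18.85

A symmetric 90% interval runs μ ± z·σ with z = 1.645.
Half-width = 31, so σ = 31/1.645 = 18.85.
μ is the interval midpoint, 51.00.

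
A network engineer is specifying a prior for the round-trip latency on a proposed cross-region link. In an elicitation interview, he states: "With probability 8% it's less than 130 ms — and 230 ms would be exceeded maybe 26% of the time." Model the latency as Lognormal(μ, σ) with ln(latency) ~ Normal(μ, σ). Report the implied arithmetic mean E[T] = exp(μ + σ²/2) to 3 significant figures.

If T ~ Lognormal(μ,σ) then ln T ~ Normal(μ,σ), so the p-quantile of ln T is μ + z_p·σ.
ln(130) = 4.868 and ln(230) = 5.438; z_{0.08} = -1.405, z_{0.74} = 0.6433.
σ = (5.438 − 4.868)/(0.6433 − (-1.405)) = 0.279.
μ = 4.868 − (-1.405)·0.279 = 5.259.
E[T] = exp(μ + σ²/2) = exp(5.259 + 0.0388) = 200 ms.

E[T] ≈ 200 ms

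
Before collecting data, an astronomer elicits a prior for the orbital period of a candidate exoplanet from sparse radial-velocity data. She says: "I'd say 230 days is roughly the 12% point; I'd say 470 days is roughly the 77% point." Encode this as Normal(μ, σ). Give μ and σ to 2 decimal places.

μ = 377.35, σ = 125.40

For Normal(μ,σ), the p-quantile is μ + z_p·σ. Here z_{0.12} = -1.175, z_{0.77} = 0.7388.
So 230 = μ − 1.175σ and 470 = μ + 0.7388σ.
Subtracting: σ = (470 − 230)/(0.7388 − (-1.175)) = 125.40.
Then μ = 230 − (-1.175)·125.40 = 377.35.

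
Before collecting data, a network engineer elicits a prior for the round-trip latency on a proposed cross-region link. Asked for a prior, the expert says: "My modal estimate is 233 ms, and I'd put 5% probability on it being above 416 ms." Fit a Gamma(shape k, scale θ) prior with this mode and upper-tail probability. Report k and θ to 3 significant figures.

k ≈ 9.3, θ ≈ 28.1

Gamma(k,θ) with k>1 has mode (k−1)θ, so θ = 233/(k−1).
Need P(X < 416) = 0.95 with θ tied to k this way. Start at k = 2, θ = 233: P(X<416) ≈ 0.533.
Too low — raise k to concentrate. Iterating converges to k ≈ 9.3.
Then θ = 233/(9.3−1) ≈ 28.1.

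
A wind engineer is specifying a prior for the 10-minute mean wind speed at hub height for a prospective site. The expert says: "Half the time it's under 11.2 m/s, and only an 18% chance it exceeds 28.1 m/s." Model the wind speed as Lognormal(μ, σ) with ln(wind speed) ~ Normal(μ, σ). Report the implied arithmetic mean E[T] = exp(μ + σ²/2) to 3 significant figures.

E[T] ≈ 18.6 m/s

If T ~ Lognormal(μ,σ) then ln T ~ Normal(μ,σ), so the p-quantile of ln T is μ + z_p·σ.
ln(11.2) = 2.416 and ln(28.1) = 3.336; z_{0.5} = 0, z_{0.82} = 0.9154.
σ = (3.336 − 2.416)/(0.9154 − (0)) = 1.005.
μ = 2.416 − (0)·1.005 = 2.416.
E[T] = exp(μ + σ²/2) = exp(2.416 + 0.5049) = 18.6 m/s.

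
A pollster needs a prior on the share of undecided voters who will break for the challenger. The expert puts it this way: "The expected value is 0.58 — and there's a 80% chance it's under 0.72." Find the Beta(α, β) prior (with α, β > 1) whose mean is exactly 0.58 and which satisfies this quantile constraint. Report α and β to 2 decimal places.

α ≈ 5.26, β ≈ 3.81

With mean 0.58 fixed, write α = 0.58s, β = 0.42s where s = α+β.
Need P(θ < 0.72) = 0.8 under Beta(0.58s, 0.42s). Normal approximation: (q−m)/√(m(1−m)/s) ≈ z_{0.8} = 0.842, so s ≈ 0.58·0.42·(0.842)²/(0.72−0.58)² = 8.8.
At s = 8.8: P(θ<0.72) ≈ 0.796. Adjusting to match 0.8 gives s ≈ 9.07.
So α = 0.58·9.07 ≈ 5.26, β = 0.42·9.07 ≈ 3.81.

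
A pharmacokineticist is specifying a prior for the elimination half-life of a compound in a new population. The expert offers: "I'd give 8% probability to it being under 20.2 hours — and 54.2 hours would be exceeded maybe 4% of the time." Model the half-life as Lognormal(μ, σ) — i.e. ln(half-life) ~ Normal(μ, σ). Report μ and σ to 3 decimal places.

μ ≈ 3.445, σ ≈ 0.313

If T ~ Lognormal(μ,σ) then ln T ~ Normal(μ,σ), so the p-quantile of ln T is μ + z_p·σ.
ln(20.2) = 3.006 and ln(54.2) = 3.993; z_{0.08} = -1.405, z_{0.96} = 1.751.
σ = (3.993 − 3.006)/(1.751 − (-1.405)) = 0.313.
μ = 3.006 − (-1.405)·0.313 = 3.445.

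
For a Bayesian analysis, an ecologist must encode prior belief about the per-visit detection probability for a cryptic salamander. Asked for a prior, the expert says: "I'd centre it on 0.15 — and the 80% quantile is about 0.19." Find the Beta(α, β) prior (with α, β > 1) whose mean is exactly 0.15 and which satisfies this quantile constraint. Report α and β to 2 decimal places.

With mean 0.15 fixed, write α = 0.15s, β = 0.85s where s = α+β.
Need P(θ < 0.19) = 0.8 under Beta(0.15s, 0.85s). Normal approximation: (q−m)/√(m(1−m)/s) ≈ z_{0.8} = 0.842, so s ≈ 0.15·0.85·(0.842)²/(0.19−0.15)² = 56.4.
At s = 56.4: P(θ<0.19) ≈ 0.808. Adjusting to match 0.8 gives s ≈ 51.78.
So α = 0.15·51.78 ≈ 7.77, β = 0.85·51.78 ≈ 44.01.

α ≈ 7.77, β ≈ 44.01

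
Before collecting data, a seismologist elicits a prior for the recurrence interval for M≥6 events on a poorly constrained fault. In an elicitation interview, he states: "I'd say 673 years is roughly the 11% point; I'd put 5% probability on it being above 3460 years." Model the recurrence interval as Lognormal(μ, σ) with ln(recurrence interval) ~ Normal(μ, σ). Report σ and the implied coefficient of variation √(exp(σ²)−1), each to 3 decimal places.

σ ≈ 0.570, CV ≈ 0.620

If T ~ Lognormal(μ,σ) then ln T ~ Normal(μ,σ), so the p-quantile of ln T is μ + z_p·σ.
ln(673) = 6.512 and ln(3460) = 8.149; z_{0.11} = -1.227, z_{0.95} = 1.645.
σ = (8.149 − 6.512)/(1.645 − (-1.227)) = 0.570.
μ = 6.512 − (-1.227)·0.570 = 7.211.
CV = √(exp(σ²)−1) = √(exp(0.3251)−1) = 0.620.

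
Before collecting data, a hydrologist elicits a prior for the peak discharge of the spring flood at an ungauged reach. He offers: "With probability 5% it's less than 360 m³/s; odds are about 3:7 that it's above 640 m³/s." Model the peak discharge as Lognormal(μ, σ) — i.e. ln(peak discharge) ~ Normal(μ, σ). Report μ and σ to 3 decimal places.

If T ~ Lognormal(μ,σ) then ln T ~ Normal(μ,σ), so the p-quantile of ln T is μ + z_p·σ.
ln(360) = 5.886 and ln(640) = 6.461; z_{0.05} = -1.645, z_{0.7} = 0.5244.
σ = (6.461 − 5.886)/(0.5244 − (-1.645)) = 0.265.
μ = 5.886 − (-1.645)·0.265 = 6.322.

μ ≈ 6.322, σ ≈ 0.265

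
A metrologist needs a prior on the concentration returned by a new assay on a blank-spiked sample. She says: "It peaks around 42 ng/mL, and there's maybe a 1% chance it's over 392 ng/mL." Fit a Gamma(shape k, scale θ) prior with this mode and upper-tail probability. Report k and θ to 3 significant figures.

k ≈ 1.64, θ ≈ 65.9

Gamma(k,θ) with k>1 has mode (k−1)θ, so θ = 42/(k−1).
Need P(X < 392) = 0.99 with θ tied to k this way. Start at k = 2, θ = 42: P(X<392) ≈ 0.999.
Too high — lower k to spread out. Iterating converges to k ≈ 1.64.
Then θ = 42/(1.64−1) ≈ 65.9.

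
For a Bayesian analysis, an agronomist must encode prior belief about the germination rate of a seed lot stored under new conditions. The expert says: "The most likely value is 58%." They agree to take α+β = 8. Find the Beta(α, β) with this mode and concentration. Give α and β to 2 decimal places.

For α,β > 1 the Beta mode is (α−1)/(α+β−2). With α+β = 8, the mode is (α−1)/6.
Set (α−1)/6 = 0.58 → α = 1 + 0.58·6 = 4.48.
β = 8 − α = 3.52.

α = 4.48, β = 3.52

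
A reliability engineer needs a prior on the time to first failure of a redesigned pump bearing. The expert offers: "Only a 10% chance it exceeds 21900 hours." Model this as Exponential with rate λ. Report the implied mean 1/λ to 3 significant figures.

P(T > 21900.0) = e^(−λ·21900.0) = 0.1, so λ = −ln(0.1)/21900.0 = 0.000105.
Mean = 1/λ = 9510 hours.

mean ≈ 9510 hours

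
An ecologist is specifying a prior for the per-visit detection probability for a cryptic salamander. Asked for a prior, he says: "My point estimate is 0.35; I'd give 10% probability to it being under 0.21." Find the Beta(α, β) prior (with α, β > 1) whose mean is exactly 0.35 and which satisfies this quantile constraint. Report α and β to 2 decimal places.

With mean 0.35 fixed, write α = 0.35s, β = 0.65s where s = α+β.
Need P(θ < 0.21) = 0.1 under Beta(0.35s, 0.65s). Normal approximation: (q−m)/√(m(1−m)/s) ≈ z_{0.1} = -1.28, so s ≈ 0.35·0.65·(-1.28)²/(0.21−0.35)² = 19.1.
At s = 19.1: P(θ<0.21) ≈ 0.090. Adjusting to match 0.1 gives s ≈ 17.56.
So α = 0.35·17.56 ≈ 6.15, β = 0.65·17.56 ≈ 11.41.

α ≈ 6.15, β ≈ 11.41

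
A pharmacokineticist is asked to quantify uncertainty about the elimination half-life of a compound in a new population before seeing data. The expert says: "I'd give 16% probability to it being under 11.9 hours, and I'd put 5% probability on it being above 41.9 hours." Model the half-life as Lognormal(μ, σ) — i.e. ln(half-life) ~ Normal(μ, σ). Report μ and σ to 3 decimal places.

μ ≈ 2.951, σ ≈ 0.477

If T ~ Lognormal(μ,σ) then ln T ~ Normal(μ,σ), so the p-quantile of ln T is μ + z_p·σ.
ln(11.9) = 2.477 and ln(41.9) = 3.735; z_{0.16} = -0.9945, z_{0.95} = 1.645.
σ = (3.735 − 2.477)/(1.645 − (-0.9945)) = 0.477.
μ = 2.477 − (-0.9945)·0.477 = 2.951.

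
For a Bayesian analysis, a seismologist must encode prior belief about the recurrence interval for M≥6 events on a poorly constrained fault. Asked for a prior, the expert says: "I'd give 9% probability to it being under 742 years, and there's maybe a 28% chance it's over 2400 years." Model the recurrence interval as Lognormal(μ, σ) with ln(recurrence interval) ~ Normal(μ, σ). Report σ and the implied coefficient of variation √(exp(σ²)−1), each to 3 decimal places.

σ ≈ 0.610, CV ≈ 0.672

If T ~ Lognormal(μ,σ) then ln T ~ Normal(μ,σ), so the p-quantile of ln T is μ + z_p·σ.
ln(742) = 6.609 and ln(2400) = 7.783; z_{0.09} = -1.341, z_{0.72} = 0.5828.
σ = (7.783 − 6.609)/(0.5828 − (-1.341)) = 0.610.
μ = 6.609 − (-1.341)·0.610 = 7.428.
CV = √(exp(σ²)−1) = √(exp(0.3724)−1) = 0.672.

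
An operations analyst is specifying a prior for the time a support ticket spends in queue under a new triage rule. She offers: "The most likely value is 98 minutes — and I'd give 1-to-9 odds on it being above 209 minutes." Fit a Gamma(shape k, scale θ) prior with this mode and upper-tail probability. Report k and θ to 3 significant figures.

k ≈ 4.35, θ ≈ 29.3

Gamma(k,θ) with k>1 has mode (k−1)θ, so θ = 98/(k−1).
Need P(X < 209) = 0.9 with θ tied to k this way. Start at k = 2, θ = 98: P(X<209) ≈ 0.629.
Too low — raise k to concentrate. Iterating converges to k ≈ 4.35.
Then θ = 98/(4.35−1) ≈ 29.3.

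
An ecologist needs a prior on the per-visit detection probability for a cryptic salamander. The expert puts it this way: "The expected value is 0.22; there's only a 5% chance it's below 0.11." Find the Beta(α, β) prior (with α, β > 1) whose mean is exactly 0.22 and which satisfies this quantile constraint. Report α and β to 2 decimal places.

With mean 0.22 fixed, write α = 0.22s, β = 0.78s where s = α+β.
Need P(θ < 0.11) = 0.05 under Beta(0.22s, 0.78s). Normal approximation: (q−m)/√(m(1−m)/s) ≈ z_{0.05} = -1.64, so s ≈ 0.22·0.78·(-1.64)²/(0.11−0.22)² = 38.4.
At s = 38.4: P(θ<0.11) ≈ 0.031. Adjusting to match 0.05 gives s ≈ 30.63.
So α = 0.22·30.63 ≈ 6.74, β = 0.78·30.63 ≈ 23.89.

α ≈ 6.74, β ≈ 23.89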